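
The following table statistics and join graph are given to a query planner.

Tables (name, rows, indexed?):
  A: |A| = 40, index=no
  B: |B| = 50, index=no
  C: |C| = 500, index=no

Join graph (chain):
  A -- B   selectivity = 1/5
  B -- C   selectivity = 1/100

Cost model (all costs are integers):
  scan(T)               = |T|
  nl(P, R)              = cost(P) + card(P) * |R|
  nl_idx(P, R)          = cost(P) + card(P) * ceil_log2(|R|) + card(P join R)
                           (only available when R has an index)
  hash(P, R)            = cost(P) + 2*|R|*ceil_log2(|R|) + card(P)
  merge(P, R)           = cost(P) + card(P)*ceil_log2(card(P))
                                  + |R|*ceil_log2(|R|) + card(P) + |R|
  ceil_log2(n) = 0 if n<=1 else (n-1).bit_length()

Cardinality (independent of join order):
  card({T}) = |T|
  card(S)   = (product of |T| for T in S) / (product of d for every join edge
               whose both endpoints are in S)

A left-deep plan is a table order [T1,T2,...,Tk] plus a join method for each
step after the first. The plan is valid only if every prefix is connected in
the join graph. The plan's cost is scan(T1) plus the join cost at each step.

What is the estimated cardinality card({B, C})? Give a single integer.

Tables in S: B(50), C(500)
Edges inside S: B-C(d=100)
numerator = 50 * 500 = 25000
denominator = 100 = 100
card(S) = 25000 / 100 = 250

250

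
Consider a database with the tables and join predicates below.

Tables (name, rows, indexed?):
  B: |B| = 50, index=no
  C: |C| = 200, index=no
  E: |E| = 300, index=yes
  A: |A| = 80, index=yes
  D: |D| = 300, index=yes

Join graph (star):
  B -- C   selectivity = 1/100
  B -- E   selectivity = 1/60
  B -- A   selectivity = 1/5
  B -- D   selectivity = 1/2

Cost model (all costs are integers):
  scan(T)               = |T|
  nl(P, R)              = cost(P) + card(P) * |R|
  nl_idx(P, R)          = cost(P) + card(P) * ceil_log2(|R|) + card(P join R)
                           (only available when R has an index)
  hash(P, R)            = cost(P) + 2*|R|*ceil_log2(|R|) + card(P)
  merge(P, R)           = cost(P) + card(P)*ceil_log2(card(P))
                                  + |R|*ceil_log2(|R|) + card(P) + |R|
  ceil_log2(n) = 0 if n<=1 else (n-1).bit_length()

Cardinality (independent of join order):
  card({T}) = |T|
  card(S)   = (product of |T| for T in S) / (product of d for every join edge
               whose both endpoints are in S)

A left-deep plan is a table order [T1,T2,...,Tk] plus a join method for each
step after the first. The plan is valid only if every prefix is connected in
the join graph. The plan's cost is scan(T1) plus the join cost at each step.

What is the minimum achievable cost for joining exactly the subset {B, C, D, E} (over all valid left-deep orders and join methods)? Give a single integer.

Selinger DP over subsets of {B,C,D,E}:
  {B}: scan cost=50, card=50
  {C}: scan cost=200, card=200
  {E}: scan cost=300, card=300
  {D}: scan cost=300, card=300
  {BC}: card=100; try (B,hash)→1000, (C,merge)→2200, (B,merge)→2350, (C,hash)→3300, (C,nl)→10050, (B,nl)→10200; best=1000 via (B,hash)
  {BE}: card=250; try (E,nl_idx)→750, (B,hash)→1200, (E,merge)→3400, (B,merge)→3650, (E,hash)→5500, (E,nl)→15050 …(+1); best=750 via (E,nl_idx)
  {BD}: card=7500; try (B,hash)→1200, (D,merge)→3400, (B,merge)→3650, (D,hash)→5500, (D,nl_idx)→8000, (D,nl)→15050 …(+1); best=1200 via (B,hash)
  {BCE}: card=500; try (E,nl_idx)→2400, (C,hash)→4200, (E,merge)→4800, (C,merge)→4800, (E,hash)→6500, (E,nl)→31000 …(+1); best=2400 via (E,nl_idx)
  {BCD}: card=15000; try (D,merge)→4800, (D,hash)→6500, (C,hash)→11900, (D,nl_idx)→16900, (D,nl)→31000, (C,merge)→108000 …(+1); best=4800 via (D,merge)
  {BDE}: card=37500; try (D,merge)→6000, (D,hash)→6400, (E,hash)→14100, (D,nl_idx)→40500, (D,nl)→75750, (E,nl_idx)→106200 …(+2); best=6000 via (D,merge)
  {BCDE}: card=75000; try (D,hash)→8300, (D,merge)→10400, (E,hash)→25200, (C,hash)→46700, (D,nl_idx)→81900, (D,nl)→152400 …(+5); best=8300 via (D,hash)

8300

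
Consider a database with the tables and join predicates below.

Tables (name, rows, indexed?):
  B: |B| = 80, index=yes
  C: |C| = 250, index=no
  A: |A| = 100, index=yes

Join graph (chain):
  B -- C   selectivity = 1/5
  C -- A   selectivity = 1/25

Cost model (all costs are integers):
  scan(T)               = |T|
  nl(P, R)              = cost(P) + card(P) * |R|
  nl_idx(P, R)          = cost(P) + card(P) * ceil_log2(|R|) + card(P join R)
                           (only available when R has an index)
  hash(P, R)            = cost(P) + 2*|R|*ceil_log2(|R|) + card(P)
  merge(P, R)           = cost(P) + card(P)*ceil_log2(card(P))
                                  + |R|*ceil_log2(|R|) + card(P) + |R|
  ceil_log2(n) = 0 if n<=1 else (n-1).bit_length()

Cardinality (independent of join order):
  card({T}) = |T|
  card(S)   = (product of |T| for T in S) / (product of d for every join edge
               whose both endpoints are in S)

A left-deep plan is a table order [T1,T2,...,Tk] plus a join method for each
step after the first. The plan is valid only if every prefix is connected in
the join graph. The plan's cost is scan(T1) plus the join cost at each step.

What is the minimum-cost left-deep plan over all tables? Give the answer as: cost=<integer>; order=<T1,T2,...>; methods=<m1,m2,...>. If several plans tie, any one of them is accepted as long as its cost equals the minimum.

cost=4020; order=C,A,B; methods=hash,hash

Selinger DP (subsets sized 1..n):
  {B}: scan cost=80, card=80
  {C}: scan cost=250, card=250
  {A}: scan cost=100, card=100
  {BC}: card=4000; try (B,hash)→1620, (C,merge)→2970, (B,merge)→3140, (C,hash)→4160, (B,nl_idx)→6000, (C,nl)→20080 …(+1); best=1620 via (B,hash)
  {AC}: card=1000; try (A,hash)→1900, (A,nl_idx)→3000, (C,merge)→3150, (A,merge)→3300, (C,hash)→4200, (C,nl)→25100 …(+1); best=1900 via (A,hash)
  {ABC}: card=16000; try (B,hash)→4020, (A,hash)→7020, (B,merge)→13540, (B,nl_idx)→24900, (A,nl_idx)→45620, (A,merge)→54420 …(+2); best=4020 via (B,hash)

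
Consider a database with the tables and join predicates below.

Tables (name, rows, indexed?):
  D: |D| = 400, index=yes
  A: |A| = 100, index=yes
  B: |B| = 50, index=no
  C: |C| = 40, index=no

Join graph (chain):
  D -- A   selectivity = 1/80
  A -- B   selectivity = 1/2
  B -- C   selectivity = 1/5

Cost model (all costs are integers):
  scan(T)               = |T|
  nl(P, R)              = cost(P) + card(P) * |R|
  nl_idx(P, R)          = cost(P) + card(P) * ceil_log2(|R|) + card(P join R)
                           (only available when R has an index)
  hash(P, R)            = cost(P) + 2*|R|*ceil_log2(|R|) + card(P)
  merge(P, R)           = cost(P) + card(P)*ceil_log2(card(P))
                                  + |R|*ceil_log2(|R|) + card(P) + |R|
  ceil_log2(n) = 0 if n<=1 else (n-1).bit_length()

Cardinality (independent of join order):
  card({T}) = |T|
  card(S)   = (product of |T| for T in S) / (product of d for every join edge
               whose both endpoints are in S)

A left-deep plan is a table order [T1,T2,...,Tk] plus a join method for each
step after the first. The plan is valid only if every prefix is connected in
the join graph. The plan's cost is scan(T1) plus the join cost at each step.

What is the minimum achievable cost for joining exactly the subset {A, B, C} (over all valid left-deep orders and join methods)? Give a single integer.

2380

Selinger DP over subsets of {A,B,C}:
  {A}: scan cost=100, card=100
  {B}: scan cost=50, card=50
  {C}: scan cost=40, card=40
  {AB}: card=2500; try (B,hash)→800, (A,merge)→1200, (B,merge)→1250, (A,hash)→1500, (A,nl_idx)→2900, (A,nl)→5050 …(+1); best=800 via (B,hash)
  {BC}: card=400; try (C,hash)→580, (B,merge)→670, (C,merge)→680, (B,hash)→680, (B,nl)→2040, (C,nl)→2050; best=580 via (C,hash)
  {ABC}: card=20000; try (A,hash)→2380, (C,hash)→3780, (A,merge)→5380, (A,nl_idx)→23380, (C,merge)→33580, (A,nl)→40580 …(+1); best=2380 via (A,hash)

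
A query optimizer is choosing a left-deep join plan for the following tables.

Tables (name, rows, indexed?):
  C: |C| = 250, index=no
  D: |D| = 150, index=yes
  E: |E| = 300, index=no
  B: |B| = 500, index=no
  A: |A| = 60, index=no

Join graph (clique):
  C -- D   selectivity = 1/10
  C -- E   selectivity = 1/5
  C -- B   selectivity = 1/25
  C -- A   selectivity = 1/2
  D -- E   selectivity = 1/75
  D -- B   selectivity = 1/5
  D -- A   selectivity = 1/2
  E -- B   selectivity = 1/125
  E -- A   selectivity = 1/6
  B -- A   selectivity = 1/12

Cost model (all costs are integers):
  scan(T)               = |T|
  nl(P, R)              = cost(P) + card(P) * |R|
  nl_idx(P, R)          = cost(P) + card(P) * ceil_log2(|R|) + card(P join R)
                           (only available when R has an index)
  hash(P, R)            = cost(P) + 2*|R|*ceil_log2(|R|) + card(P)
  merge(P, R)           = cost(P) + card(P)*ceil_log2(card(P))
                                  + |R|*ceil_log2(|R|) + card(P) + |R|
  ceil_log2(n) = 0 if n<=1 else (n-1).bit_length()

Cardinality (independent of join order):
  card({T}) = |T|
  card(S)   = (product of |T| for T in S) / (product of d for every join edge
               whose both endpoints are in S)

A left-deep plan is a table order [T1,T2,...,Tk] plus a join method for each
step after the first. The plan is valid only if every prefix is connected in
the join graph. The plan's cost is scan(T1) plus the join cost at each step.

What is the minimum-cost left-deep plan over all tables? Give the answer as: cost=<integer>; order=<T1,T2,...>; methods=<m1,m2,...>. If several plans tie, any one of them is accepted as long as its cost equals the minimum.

Selinger DP (subsets sized 1..n):
  {C}: scan cost=250, card=250
  {D}: scan cost=150, card=150
  {E}: scan cost=300, card=300
  {B}: scan cost=500, card=500
  {A}: scan cost=60, card=60
  {CD}: card=3750; try (D,hash)→2900, (C,merge)→3750, (D,merge)→3850, (C,hash)→4300, (D,nl_idx)→6000, (C,nl)→37650 …(+1); best=2900 via (D,hash)
  {CE}: card=15000; try (C,hash)→4600, (E,merge)→5500, (C,merge)→5550, (E,hash)→5900, (E,nl)→75250, (C,nl)→75300; best=4600 via (C,hash)
  {BC}: card=5000; try (C,hash)→5000, (B,merge)→7500, (C,merge)→7750, (B,hash)→9500, (B,nl)→125250, (C,nl)→125500; best=5000 via (C,hash)
  {AC}: card=7500; try (A,hash)→1220, (C,merge)→2730, (A,merge)→2920, (C,hash)→4120, (C,nl)→15060, (A,nl)→15250; best=1220 via (A,hash)
  {DE}: card=600; try (D,hash)→3000, (D,nl_idx)→3300, (E,merge)→4500, (D,merge)→4650, (E,hash)→5700, (E,nl)→45150 …(+1); best=3000 via (D,hash)
  {BD}: card=15000; try (D,hash)→3400, (B,merge)→6500, (D,merge)→6850, (B,hash)→9300, (D,nl_idx)→19500, (B,nl)→75150 …(+1); best=3400 via (D,hash)
  {AD}: card=4500; try (A,hash)→1020, (D,merge)→1830, (A,merge)→1920, (D,hash)→2520, (D,nl_idx)→5040, (D,nl)→9060 …(+1); best=1020 via (A,hash)
  {BE}: card=1200; try (E,hash)→6400, (B,merge)→8300, (E,merge)→8500, (B,hash)→9600, (B,nl)→150300, (E,nl)→150500; best=6400 via (E,hash)
  {AE}: card=3000; try (A,hash)→1320, (E,merge)→3480, (A,merge)→3720, (E,hash)→5520, (E,nl)→18060, (A,nl)→18300; best=1320 via (A,hash)
  {AB}: card=2500; try (A,hash)→1720, (B,merge)→5480, (A,merge)→5920, (B,hash)→9120, (B,nl)→30060, (A,nl)→30500; best=1720 via (A,hash)
  {CDE}: card=3000; try (C,hash)→7600, (C,merge)→11850, (E,hash)→12050, (D,hash)→22000, (E,merge)→54650, (D,nl_idx)→127600 …(+4); best=7600 via (C,hash)
  {BCD}: card=15000; try (D,hash)→12400, (B,hash)→15650, (C,hash)→22400, (B,merge)→56650, (D,nl_idx)→60000, (D,merge)→76350 …(+4); best=12400 via (D,hash)
  {ACD}: card=56250; try (A,hash)→7370, (C,hash)→9520, (D,hash)→11120, (A,merge)→52070, (C,merge)→66270, (D,merge)→107570 …(+4); best=7370 via (A,hash)
  {BCE}: card=2400; try (C,hash)→11600, (E,hash)→15400, (C,merge)→23050, (B,hash)→28600, (E,merge)→78000, (B,merge)→234600 …(+3); best=11600 via (C,hash)
  {ACE}: card=75000; try (C,hash)→8320, (E,hash)→14120, (A,hash)→20320, (C,merge)→42570, (E,merge)→109220, (A,merge)→230020 …(+3); best=8320 via (C,hash)
  {ABC}: card=12500; try (C,hash)→8220, (A,hash)→10720, (B,hash)→17720, (C,merge)→36470, (A,merge)→75420, (B,merge)→111220 …(+3); best=8220 via (C,hash)
  {BDE}: card=480; try (D,hash)→10000, (B,hash)→12600, (B,merge)→14600, (D,nl_idx)→16480, (D,merge)→22150, (E,hash)→23800 …(+4); best=10000 via (D,hash)
  {ADE}: card=3000; try (A,hash)→4320, (D,hash)→6720, (A,merge)→10020, (E,hash)→10920, (D,nl_idx)→28320, (A,nl)→39000 …(+4); best=4320 via (A,hash)
  {ABD}: card=37500; try (D,hash)→6620, (B,hash)→14520, (A,hash)→19120, (D,merge)→35570, (D,nl_idx)→59220, (B,merge)→69020 …(+4); best=6620 via (D,hash)
  {ABE}: card=1000; try (A,hash)→8320, (E,hash)→9620, (B,hash)→13320, (A,merge)→21220, (E,merge)→37220, (B,merge)→45320 …(+3); best=8320 via (A,hash)
  {BCDE}: card=96; try (C,hash)→14480, (D,hash)→16400, (C,merge)→17050, (B,hash)→19600, (D,nl_idx)→30896, (E,hash)→32800 …(+7); best=14480 via (C,hash)
  {ACDE}: card=7500; try (C,hash)→11320, (A,hash)→11320, (C,merge)→45570, (A,merge)→47020, (E,hash)→69020, (D,hash)→85720 …(+7); best=11320 via (C,hash)
  {ABCD}: card=18750; try (D,hash)→23120, (A,hash)→28120, (C,hash)→48120, (B,hash)→72620, (D,nl_idx)→126970, (D,merge)→197070 …(+7); best=23120 via (D,hash)
  {ABCE}: card=1000; try (C,hash)→13320, (A,hash)→14720, (C,merge)→21570, (E,hash)→26120, (A,merge)→43220, (B,hash)→92320 …(+6); best=13320 via (C,hash)
  {ABDE}: card=200; try (A,hash)→11200, (D,hash)→11720, (A,merge)→15220, (B,hash)→16320, (D,nl_idx)→16520, (D,merge)→20670 …(+7); best=11200 via (A,hash)
  {ABCDE}: card=20; try (C,merge)→15250, (A,hash)→15296, (C,hash)→15400, (A,merge)→15668, (D,hash)→16720, (A,nl)→20240 …(+10); best=15250 via (C,merge)

cost=15250; order=B,E,D,A,C; methods=hash,hash,hash,merge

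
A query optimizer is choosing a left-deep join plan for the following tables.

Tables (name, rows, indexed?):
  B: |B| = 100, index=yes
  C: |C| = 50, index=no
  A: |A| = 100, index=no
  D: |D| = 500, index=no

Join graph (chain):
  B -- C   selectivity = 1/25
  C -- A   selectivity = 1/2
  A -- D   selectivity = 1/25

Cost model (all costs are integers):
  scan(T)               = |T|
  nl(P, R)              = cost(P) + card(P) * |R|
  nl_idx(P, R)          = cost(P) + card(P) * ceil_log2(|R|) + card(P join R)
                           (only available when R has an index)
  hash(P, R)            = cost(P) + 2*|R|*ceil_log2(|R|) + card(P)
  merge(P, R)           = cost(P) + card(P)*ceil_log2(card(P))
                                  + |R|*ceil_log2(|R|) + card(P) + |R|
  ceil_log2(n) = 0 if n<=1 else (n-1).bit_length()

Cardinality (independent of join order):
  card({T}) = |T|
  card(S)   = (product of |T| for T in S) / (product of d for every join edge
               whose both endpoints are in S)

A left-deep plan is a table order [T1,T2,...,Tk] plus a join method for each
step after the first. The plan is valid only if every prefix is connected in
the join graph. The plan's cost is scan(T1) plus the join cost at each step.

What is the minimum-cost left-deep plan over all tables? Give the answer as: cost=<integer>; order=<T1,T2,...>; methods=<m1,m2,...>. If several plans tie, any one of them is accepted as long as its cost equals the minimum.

cost=21200; order=C,B,A,D; methods=nl_idx,hash,hash

Selinger DP (subsets sized 1..n):
  {B}: scan cost=100, card=100
  {C}: scan cost=50, card=50
  {A}: scan cost=100, card=100
  {D}: scan cost=500, card=500
  {BC}: card=200; try (B,nl_idx)→600, (C,hash)→800, (B,merge)→1200, (C,merge)→1250, (B,hash)→1500, (B,nl)→5050 …(+1); best=600 via (B,nl_idx)
  {AC}: card=2500; try (C,hash)→800, (A,merge)→1200, (C,merge)→1250, (A,hash)→1500, (A,nl)→5050, (C,nl)→5100; best=800 via (C,hash)
  {AD}: card=2000; try (A,hash)→2400, (D,merge)→5900, (A,merge)→6300, (D,hash)→9200, (D,nl)→50100, (A,nl)→50500; best=2400 via (A,hash)
  {ABC}: card=10000; try (A,hash)→2200, (A,merge)→3200, (B,hash)→4700, (A,nl)→20600, (B,nl_idx)→28300, (B,merge)→34100 …(+1); best=2200 via (A,hash)
  {ACD}: card=50000; try (C,hash)→5000, (D,hash)→12300, (C,merge)→26750, (D,merge)→38300, (C,nl)→102400, (D,nl)→1250800; best=5000 via (C,hash)
  {ABCD}: card=200000; try (D,hash)→21200, (B,hash)→56400, (D,merge)→157200, (B,nl_idx)→555000, (B,merge)→855800, (D,nl)→5002200 …(+1); best=21200 via (D,hash)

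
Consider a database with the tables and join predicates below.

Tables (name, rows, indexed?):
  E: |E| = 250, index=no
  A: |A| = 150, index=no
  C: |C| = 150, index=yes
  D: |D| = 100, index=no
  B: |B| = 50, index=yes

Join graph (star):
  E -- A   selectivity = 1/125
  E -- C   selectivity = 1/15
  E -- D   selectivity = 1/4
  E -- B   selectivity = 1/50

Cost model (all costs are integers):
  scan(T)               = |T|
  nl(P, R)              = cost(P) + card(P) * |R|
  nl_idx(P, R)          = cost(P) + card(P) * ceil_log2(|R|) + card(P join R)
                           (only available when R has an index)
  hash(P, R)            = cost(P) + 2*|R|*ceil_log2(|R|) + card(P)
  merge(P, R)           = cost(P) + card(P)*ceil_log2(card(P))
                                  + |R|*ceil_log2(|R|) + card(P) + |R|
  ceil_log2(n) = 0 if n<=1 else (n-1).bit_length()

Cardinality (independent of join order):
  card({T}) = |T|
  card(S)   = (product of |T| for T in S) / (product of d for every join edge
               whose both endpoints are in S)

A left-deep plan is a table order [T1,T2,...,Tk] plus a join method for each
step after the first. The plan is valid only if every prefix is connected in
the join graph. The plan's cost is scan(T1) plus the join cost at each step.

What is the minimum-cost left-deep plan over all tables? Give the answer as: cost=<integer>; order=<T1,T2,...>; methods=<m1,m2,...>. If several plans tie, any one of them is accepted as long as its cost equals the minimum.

Selinger DP (subsets sized 1..n):
  {E}: scan cost=250, card=250
  {A}: scan cost=150, card=150
  {C}: scan cost=150, card=150
  {D}: scan cost=100, card=100
  {B}: scan cost=50, card=50
  {AE}: card=300; try (A,hash)→2900, (E,merge)→3750, (A,merge)→3850, (E,hash)→4300, (E,nl)→37650, (A,nl)→37750; best=2900 via (A,hash)
  {CE}: card=2500; try (C,hash)→2900, (E,merge)→3750, (C,merge)→3850, (E,hash)→4300, (C,nl_idx)→4750, (E,nl)→37650 …(+1); best=2900 via (C,hash)
  {DE}: card=6250; try (D,hash)→1900, (E,merge)→3150, (D,merge)→3300, (E,hash)→4200, (E,nl)→25100, (D,nl)→25250; best=1900 via (D,hash)
  {BE}: card=250; try (B,hash)→1100, (B,nl_idx)→2000, (E,merge)→2650, (B,merge)→2850, (E,hash)→4100, (E,nl)→12550 …(+1); best=1100 via (B,hash)
  {ACE}: card=3000; try (C,hash)→5600, (C,merge)→7250, (A,hash)→7800, (C,nl_idx)→8300, (A,merge)→36750, (C,nl)→47900 …(+1); best=5600 via (C,hash)
  {ADE}: card=7500; try (D,hash)→4600, (D,merge)→6700, (A,hash)→10550, (D,nl)→32900, (A,merge)→90750, (A,nl)→939400; best=4600 via (D,hash)
  {ABE}: card=300; try (A,hash)→3750, (B,hash)→3800, (A,merge)→4700, (B,nl_idx)→5000, (B,merge)→6250, (B,nl)→17900 …(+1); best=3750 via (A,hash)
  {CDE}: card=62500; try (D,hash)→6800, (C,hash)→10550, (D,merge)→36200, (C,merge)→90750, (C,nl_idx)→114400, (D,nl)→252900 …(+1); best=6800 via (D,hash)
  {BCE}: card=2500; try (C,hash)→3750, (C,merge)→4700, (C,nl_idx)→5600, (B,hash)→6000, (B,nl_idx)→20400, (B,merge)→35750 …(+2); best=3750 via (C,hash)
  {BDE}: card=6250; try (D,hash)→2750, (D,merge)→4150, (B,hash)→8750, (D,nl)→26100, (B,nl_idx)→45650, (B,merge)→89750 …(+1); best=2750 via (D,hash)
  {ACDE}: card=75000; try (D,hash)→10000, (C,hash)→14500, (D,merge)→45400, (A,hash)→71700, (C,merge)→110950, (C,nl_idx)→139600 …(+4); best=10000 via (D,hash)
  {ABCE}: card=3000; try (C,hash)→6450, (C,merge)→8100, (A,hash)→8650, (C,nl_idx)→9150, (B,hash)→9200, (B,nl_idx)→26600 …(+5); best=6450 via (C,hash)
  {ABDE}: card=7500; try (D,hash)→5450, (D,merge)→7550, (A,hash)→11400, (B,hash)→12700, (D,nl)→33750, (B,nl_idx)→57100 …(+4); best=5450 via (D,hash)
  {BCDE}: card=62500; try (D,hash)→7650, (C,hash)→11400, (D,merge)→37050, (B,hash)→69900, (C,merge)→91600, (C,nl_idx)→115250 …(+5); best=7650 via (D,hash)
  {ABCDE}: card=75000; try (D,hash)→10850, (C,hash)→15350, (D,merge)→46250, (A,hash)→72550, (B,hash)→85600, (C,merge)→111800 …(+8); best=10850 via (D,hash)

cost=10850; order=E,B,A,C,D; methods=hash,hash,hash,hash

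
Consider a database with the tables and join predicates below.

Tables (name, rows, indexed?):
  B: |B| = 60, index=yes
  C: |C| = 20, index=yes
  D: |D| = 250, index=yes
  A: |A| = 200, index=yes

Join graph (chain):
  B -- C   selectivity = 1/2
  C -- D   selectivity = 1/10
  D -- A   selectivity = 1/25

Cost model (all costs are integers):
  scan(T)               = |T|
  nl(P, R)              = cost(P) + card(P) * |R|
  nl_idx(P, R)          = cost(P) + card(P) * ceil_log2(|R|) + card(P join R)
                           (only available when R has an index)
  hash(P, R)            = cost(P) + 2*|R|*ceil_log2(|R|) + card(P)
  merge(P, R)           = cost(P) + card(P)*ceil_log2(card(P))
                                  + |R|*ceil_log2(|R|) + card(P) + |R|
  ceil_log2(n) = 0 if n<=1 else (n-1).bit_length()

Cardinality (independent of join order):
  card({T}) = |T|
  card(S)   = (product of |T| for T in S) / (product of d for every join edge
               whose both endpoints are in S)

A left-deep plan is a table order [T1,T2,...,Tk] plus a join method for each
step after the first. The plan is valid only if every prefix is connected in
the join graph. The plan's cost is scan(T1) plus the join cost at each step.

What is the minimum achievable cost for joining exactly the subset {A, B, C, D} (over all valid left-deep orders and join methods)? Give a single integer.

Selinger DP over subsets of {A,B,C,D}:
  {B}: scan cost=60, card=60
  {C}: scan cost=20, card=20
  {D}: scan cost=250, card=250
  {A}: scan cost=200, card=200
  {BC}: card=600; try (C,hash)→320, (B,merge)→560, (C,merge)→600, (B,nl_idx)→740, (B,hash)→760, (C,nl_idx)→960 …(+2); best=320 via (C,hash)
  {CD}: card=500; try (D,nl_idx)→680, (C,hash)→700, (C,nl_idx)→2000, (D,merge)→2390, (C,merge)→2620, (D,hash)→4040 …(+2); best=680 via (D,nl_idx)
  {AD}: card=2000; try (A,hash)→3700, (D,nl_idx)→3800, (D,merge)→4250, (A,nl_idx)→4250, (A,merge)→4300, (D,hash)→4400 …(+2); best=3700 via (A,hash)
  {BCD}: card=15000; try (B,hash)→1900, (D,hash)→4920, (B,merge)→6100, (D,merge)→9170, (B,nl_idx)→18680, (D,nl_idx)→20120 …(+2); best=1900 via (B,hash)
  {ACD}: card=4000; try (A,hash)→4380, (C,hash)→5900, (A,merge)→7480, (A,nl_idx)→8680, (C,nl_idx)→17700, (C,merge)→27820 …(+2); best=4380 via (A,hash)
  {ABCD}: card=120000; try (B,hash)→9100, (A,hash)→20100, (B,merge)→56800, (B,nl_idx)→148380, (A,merge)→228700, (A,nl_idx)→241900 …(+2); best=9100 via (B,hash)

9100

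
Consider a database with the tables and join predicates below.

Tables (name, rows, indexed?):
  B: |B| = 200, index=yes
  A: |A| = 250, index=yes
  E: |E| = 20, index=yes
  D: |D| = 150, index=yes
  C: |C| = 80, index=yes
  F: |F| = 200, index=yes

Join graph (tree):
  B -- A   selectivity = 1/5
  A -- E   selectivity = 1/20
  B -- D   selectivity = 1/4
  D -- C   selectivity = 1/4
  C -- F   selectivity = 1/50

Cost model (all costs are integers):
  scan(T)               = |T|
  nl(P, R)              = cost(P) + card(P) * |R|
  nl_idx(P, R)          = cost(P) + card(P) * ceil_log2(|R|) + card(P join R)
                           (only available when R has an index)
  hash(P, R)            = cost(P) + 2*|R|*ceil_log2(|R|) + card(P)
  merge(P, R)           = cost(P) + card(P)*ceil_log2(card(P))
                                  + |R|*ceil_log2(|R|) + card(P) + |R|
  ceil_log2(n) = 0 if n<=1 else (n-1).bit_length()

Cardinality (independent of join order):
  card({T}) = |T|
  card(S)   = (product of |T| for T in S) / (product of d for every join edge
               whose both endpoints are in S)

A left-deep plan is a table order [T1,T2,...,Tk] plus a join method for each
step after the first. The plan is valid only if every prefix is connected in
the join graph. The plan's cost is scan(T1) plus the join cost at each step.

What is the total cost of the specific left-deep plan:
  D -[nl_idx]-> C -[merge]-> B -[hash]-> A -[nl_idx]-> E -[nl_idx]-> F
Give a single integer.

step 1: scan D: cost=150, card=150
step 2: join C via nl_idx
    card(P join C) = 150*80/(4) = 3000
    cost = 150 + 150*7 + 3000 = 4200
step 3: join B via merge
    card(P join B) = 3000*200/(4) = 150000
    cost = 4200 + 3000*12 + 200*8 + 3000 + 200 = 45000
step 4: join A via hash
    card(P join A) = 150000*250/(5) = 7500000
    cost = 45000 + 2*250*8 + 150000 = 199000
step 5: join E via nl_idx
    card(P join E) = 7500000*20/(20) = 7500000
    cost = 199000 + 7500000*5 + 7500000 = 45199000
step 6: join F via nl_idx
    card(P join F) = 7500000*200/(50) = 30000000
    cost = 45199000 + 7500000*8 + 30000000 = 135199000

135199000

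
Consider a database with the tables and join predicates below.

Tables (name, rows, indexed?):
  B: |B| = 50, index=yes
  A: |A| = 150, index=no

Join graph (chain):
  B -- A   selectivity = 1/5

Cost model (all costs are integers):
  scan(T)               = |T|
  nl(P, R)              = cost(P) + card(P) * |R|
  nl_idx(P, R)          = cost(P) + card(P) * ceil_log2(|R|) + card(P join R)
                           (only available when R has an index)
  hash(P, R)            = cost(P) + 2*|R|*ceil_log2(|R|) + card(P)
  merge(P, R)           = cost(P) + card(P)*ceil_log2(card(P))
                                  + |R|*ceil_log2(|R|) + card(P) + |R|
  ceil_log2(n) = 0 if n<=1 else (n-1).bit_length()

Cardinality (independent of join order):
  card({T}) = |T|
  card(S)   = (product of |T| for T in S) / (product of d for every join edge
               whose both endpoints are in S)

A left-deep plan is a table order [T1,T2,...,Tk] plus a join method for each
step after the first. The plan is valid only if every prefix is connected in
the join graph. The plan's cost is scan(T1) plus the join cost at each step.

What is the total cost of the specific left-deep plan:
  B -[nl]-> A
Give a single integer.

7550

step 1: scan B: cost=50, card=50
step 2: join A via nl
    card(P join A) = 50*150/(5) = 1500
    cost = 50 + 50*150 = 7550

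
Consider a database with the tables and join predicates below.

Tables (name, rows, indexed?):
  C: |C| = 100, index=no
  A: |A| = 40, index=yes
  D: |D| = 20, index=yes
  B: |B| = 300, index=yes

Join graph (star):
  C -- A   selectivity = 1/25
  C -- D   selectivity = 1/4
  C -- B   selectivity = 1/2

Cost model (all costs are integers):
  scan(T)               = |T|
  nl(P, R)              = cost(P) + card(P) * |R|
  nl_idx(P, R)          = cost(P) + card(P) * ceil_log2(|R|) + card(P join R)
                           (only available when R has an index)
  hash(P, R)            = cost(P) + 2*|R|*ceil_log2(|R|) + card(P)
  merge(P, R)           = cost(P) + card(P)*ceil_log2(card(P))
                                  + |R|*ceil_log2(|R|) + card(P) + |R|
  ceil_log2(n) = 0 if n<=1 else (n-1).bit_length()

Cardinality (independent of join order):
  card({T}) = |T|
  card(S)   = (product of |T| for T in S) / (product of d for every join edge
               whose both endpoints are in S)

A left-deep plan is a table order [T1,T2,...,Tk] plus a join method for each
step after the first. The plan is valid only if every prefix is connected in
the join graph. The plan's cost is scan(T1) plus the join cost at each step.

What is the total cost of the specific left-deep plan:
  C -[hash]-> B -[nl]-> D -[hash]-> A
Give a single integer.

381080

step 1: scan C: cost=100, card=100
step 2: join B via hash
    card(P join B) = 100*300/(2) = 15000
    cost = 100 + 2*300*9 + 100 = 5600
step 3: join D via nl
    card(P join D) = 15000*20/(4) = 75000
    cost = 5600 + 15000*20 = 305600
step 4: join A via hash
    card(P join A) = 75000*40/(25) = 120000
    cost = 305600 + 2*40*6 + 75000 = 381080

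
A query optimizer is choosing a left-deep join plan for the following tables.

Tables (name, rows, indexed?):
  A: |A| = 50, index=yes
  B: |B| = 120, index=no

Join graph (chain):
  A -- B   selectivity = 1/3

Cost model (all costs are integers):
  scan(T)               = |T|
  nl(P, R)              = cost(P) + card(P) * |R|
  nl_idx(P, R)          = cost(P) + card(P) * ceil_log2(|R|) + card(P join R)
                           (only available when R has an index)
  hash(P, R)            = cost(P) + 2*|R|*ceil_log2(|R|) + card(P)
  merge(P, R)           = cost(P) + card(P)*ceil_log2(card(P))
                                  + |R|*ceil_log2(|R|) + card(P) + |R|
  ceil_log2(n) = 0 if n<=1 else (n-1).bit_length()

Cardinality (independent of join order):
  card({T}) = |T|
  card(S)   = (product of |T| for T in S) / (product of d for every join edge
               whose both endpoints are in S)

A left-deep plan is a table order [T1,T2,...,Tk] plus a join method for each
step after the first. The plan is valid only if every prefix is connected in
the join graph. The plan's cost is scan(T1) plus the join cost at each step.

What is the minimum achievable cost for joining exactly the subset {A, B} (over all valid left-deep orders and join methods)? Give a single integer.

Selinger DP over subsets of {A,B}:
  {A}: scan cost=50, card=50
  {B}: scan cost=120, card=120
  {AB}: card=2000; try (A,hash)→840, (B,merge)→1360, (A,merge)→1430, (B,hash)→1780, (A,nl_idx)→2840, (B,nl)→6050 …(+1); best=840 via (A,hash)

840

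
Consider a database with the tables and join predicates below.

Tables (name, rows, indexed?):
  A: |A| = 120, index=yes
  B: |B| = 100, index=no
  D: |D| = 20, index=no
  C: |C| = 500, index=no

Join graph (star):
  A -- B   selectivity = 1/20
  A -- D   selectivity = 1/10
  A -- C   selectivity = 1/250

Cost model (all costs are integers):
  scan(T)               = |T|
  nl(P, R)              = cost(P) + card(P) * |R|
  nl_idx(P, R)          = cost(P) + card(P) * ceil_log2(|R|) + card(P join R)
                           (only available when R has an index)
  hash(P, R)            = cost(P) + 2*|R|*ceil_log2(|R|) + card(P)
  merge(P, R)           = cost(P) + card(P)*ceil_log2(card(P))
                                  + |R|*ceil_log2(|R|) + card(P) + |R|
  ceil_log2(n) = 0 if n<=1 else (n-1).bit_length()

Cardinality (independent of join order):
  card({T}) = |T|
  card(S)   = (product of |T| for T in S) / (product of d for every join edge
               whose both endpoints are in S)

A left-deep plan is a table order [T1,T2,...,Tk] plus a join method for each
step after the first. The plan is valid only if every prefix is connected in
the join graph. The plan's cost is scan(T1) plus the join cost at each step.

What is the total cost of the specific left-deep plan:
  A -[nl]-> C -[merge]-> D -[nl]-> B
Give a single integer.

110400

step 1: scan A: cost=120, card=120
step 2: join C via nl
    card(P join C) = 120*500/(250) = 240
    cost = 120 + 120*500 = 60120
step 3: join D via merge
    card(P join D) = 240*20/(10) = 480
    cost = 60120 + 240*8 + 20*5 + 240 + 20 = 62400
step 4: join B via nl
    card(P join B) = 480*100/(20) = 2400
    cost = 62400 + 480*100 = 110400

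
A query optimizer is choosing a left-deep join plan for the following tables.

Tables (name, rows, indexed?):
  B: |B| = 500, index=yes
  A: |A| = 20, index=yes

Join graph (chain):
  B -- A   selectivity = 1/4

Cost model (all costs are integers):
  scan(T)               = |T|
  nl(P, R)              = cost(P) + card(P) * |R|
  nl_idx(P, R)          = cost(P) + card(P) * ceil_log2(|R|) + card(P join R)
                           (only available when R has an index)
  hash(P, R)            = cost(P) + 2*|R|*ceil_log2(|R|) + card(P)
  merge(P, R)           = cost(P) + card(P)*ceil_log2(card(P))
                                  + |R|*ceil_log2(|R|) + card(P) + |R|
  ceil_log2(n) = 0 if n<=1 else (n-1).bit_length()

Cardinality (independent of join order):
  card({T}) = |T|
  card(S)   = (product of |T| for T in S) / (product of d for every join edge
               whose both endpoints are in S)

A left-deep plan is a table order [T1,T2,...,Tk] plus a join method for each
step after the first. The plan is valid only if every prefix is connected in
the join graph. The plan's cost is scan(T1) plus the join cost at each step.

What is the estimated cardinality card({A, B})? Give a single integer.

Tables in S: A(20), B(500)
Edges inside S: B-A(d=4)
numerator = 20 * 500 = 10000
denominator = 4 = 4
card(S) = 10000 / 4 = 2500

2500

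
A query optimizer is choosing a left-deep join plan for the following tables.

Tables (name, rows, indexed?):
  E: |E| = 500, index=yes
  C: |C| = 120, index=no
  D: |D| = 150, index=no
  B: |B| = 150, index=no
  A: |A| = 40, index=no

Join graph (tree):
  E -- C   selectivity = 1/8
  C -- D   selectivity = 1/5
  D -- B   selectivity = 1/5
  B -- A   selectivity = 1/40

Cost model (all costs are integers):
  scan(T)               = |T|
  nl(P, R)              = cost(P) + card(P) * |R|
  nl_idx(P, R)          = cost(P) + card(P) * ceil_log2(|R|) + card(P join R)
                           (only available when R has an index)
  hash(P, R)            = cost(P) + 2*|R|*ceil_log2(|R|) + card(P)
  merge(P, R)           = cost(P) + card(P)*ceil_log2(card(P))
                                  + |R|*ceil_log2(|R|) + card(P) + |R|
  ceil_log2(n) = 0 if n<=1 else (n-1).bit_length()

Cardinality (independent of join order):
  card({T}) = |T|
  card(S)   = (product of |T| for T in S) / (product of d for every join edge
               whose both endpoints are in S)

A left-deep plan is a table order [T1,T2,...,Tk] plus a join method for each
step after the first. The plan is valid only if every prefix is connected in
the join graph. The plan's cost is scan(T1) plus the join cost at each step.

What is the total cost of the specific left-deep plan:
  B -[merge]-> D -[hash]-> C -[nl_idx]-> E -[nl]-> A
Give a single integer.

277731030

step 1: scan B: cost=150, card=150
step 2: join D via merge
    card(P join D) = 150*150/(5) = 4500
    cost = 150 + 150*8 + 150*8 + 150 + 150 = 2850
step 3: join C via hash
    card(P join C) = 4500*120/(5) = 108000
    cost = 2850 + 2*120*7 + 4500 = 9030
step 4: join E via nl_idx
    card(P join E) = 108000*500/(8) = 6750000
    cost = 9030 + 108000*9 + 6750000 = 7731030
step 5: join A via nl
    card(P join A) = 6750000*40/(40) = 6750000
    cost = 7731030 + 6750000*40 = 277731030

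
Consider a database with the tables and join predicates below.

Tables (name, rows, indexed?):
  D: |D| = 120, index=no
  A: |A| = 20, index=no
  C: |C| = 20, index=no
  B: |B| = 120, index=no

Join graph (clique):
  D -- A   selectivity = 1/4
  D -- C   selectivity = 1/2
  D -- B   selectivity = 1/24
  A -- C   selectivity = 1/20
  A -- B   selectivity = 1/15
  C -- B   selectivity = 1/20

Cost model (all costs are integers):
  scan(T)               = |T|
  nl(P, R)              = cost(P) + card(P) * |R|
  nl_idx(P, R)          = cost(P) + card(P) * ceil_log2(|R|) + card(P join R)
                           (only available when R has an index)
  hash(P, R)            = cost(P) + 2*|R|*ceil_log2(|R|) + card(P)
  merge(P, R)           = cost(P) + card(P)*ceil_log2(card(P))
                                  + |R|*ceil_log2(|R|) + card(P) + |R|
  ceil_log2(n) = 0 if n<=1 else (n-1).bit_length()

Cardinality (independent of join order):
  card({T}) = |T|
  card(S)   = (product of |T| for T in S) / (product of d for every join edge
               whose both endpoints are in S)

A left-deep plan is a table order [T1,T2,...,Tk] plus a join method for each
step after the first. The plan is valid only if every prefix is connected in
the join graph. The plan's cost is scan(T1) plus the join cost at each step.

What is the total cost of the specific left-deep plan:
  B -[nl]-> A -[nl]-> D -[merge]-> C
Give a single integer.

23640

step 1: scan B: cost=120, card=120
step 2: join A via nl
    card(P join A) = 120*20/(15) = 160
    cost = 120 + 120*20 = 2520
step 3: join D via nl
    card(P join D) = 160*120/(4*24) = 200
    cost = 2520 + 160*120 = 21720
step 4: join C via merge
    card(P join C) = 200*20/(2*20*20) = 5
    cost = 21720 + 200*8 + 20*5 + 200 + 20 = 23640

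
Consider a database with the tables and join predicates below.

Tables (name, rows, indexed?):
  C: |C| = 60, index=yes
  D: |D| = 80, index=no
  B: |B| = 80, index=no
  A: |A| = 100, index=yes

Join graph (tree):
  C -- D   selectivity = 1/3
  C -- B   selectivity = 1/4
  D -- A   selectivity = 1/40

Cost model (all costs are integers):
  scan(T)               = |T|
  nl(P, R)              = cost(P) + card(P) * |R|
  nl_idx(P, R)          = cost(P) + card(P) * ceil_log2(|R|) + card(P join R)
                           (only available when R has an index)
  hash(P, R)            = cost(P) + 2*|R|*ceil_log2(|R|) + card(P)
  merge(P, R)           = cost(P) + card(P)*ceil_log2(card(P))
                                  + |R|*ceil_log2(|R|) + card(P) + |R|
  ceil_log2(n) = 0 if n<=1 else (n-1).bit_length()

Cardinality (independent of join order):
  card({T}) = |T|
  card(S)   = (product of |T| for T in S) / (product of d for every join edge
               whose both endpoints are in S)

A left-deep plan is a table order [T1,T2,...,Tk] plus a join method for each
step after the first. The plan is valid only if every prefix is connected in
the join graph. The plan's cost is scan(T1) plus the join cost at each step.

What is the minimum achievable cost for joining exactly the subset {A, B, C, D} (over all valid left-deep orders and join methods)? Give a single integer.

Selinger DP over subsets of {A,B,C,D}:
  {C}: scan cost=60, card=60
  {D}: scan cost=80, card=80
  {B}: scan cost=80, card=80
  {A}: scan cost=100, card=100
  {CD}: card=1600; try (C,hash)→880, (D,merge)→1120, (C,merge)→1140, (D,hash)→1240, (C,nl_idx)→2160, (D,nl)→4860 …(+1); best=880 via (C,hash)
  {BC}: card=1200; try (C,hash)→880, (B,merge)→1120, (C,merge)→1140, (B,hash)→1240, (C,nl_idx)→1760, (B,nl)→4860 …(+1); best=880 via (C,hash)
  {AD}: card=200; try (A,nl_idx)→840, (D,hash)→1320, (A,merge)→1520, (D,merge)→1540, (A,hash)→1560, (A,nl)→8080 …(+1); best=840 via (A,nl_idx)
  {BCD}: card=32000; try (D,hash)→3200, (B,hash)→3600, (D,merge)→15920, (B,merge)→20720, (D,nl)→96880, (B,nl)→128880; best=3200 via (D,hash)
  {ACD}: card=4000; try (C,hash)→1760, (C,merge)→3060, (A,hash)→3880, (C,nl_idx)→6040, (C,nl)→12840, (A,nl_idx)→16080 …(+2); best=1760 via (C,hash)
  {ABCD}: card=80000; try (B,hash)→6880, (A,hash)→36600, (B,merge)→54400, (A,nl_idx)→307200, (B,nl)→321760, (A,merge)→516000 …(+1); best=6880 via (B,hash)

6880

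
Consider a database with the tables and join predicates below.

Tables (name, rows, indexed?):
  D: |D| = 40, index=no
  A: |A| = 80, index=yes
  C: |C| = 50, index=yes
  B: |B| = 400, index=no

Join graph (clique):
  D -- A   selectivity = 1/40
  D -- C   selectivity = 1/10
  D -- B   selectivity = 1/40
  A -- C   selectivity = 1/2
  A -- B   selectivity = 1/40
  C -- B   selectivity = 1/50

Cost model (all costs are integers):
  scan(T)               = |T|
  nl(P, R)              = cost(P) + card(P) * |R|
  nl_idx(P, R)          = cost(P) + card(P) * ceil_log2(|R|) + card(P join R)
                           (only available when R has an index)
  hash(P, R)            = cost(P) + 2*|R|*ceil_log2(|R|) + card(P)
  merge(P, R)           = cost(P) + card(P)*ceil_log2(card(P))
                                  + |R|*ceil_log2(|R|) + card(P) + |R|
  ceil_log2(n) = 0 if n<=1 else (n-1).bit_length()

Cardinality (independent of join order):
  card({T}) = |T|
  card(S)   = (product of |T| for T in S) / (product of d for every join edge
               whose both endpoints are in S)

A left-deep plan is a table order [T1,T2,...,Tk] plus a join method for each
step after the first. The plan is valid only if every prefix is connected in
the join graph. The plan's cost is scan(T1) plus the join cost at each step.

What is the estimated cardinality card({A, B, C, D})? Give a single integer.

Tables in S: A(80), B(400), C(50), D(40)
Edges inside S: D-A(d=40), D-C(d=10), D-B(d=40), A-C(d=2), A-B(d=40), C-B(d=50)
numerator = 80 * 400 * 50 * 40 = 64000000
denominator = 40 * 10 * 40 * 2 * 40 * 50 = 64000000
card(S) = 64000000 / 64000000 = 1

1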